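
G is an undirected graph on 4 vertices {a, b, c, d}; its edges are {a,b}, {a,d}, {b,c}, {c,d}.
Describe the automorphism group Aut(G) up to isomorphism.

Every vertex has degree 2 and the graph is connected, so G is the 4-cycle C_4. The automorphisms of the 4-cycle are exactly the symmetries of a regular 4-gon: the dihedral group D_4, |D_4| = 8.

D_4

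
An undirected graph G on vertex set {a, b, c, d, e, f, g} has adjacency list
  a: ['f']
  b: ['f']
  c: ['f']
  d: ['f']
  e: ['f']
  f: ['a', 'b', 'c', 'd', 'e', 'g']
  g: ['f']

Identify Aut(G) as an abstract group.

the symmetric group on 6 letters

Vertex f has degree 6 and every other vertex has degree 1, so G is the star K_{1,6} with centre f. The 6 leaves are pairwise interchangeable while the centre is fixed, giving Aut(G) = S_6.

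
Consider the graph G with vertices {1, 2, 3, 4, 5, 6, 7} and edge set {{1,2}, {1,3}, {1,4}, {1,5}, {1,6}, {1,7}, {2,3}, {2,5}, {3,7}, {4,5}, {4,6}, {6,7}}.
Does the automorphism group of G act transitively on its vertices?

No

Vertex 1 is the only vertex of degree 6, so every automorphism fixes it; G is not vertex-transitive.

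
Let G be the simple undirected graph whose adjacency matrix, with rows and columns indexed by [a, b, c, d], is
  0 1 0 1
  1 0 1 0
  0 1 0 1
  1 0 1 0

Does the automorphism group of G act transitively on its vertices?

Yes

G is 2-regular and connected on 4 vertices, i.e. the cycle C_4. C_4 has 4 rotations and 4 reflections, so Aut(C_4) ≅ D_4 of order 8. This group acts transitively on the 4 vertices.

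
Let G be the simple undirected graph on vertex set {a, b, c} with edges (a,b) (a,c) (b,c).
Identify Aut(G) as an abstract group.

All 3 vertices are pairwise adjacent: G = K_3. Every bijection on the vertex set is an automorphism of K_3; hence Aut(K_3) ≅ S_3, order 6.

S_3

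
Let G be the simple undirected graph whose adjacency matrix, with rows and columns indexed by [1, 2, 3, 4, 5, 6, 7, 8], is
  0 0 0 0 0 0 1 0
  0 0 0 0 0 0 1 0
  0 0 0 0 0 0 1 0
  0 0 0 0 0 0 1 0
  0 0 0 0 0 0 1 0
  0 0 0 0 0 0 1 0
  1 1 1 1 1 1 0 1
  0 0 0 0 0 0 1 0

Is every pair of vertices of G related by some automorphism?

No

Vertex 7 is the only vertex of degree 7, so every automorphism fixes it; G is not vertex-transitive.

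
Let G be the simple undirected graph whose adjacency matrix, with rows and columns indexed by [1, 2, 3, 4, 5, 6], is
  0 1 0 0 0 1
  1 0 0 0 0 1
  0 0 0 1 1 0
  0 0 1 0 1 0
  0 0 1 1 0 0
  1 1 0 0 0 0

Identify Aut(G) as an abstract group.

G has two connected components, {3, 4, 5} and {1, 2, 6}; each is 2-regular, so G = C_3 ⊔ C_3. With two isomorphic components, Aut(G) = Aut(C_3) ≀ S_2 = (D_3 × D_3) ⋊ Z_2: permute each cycle by D_3, then optionally swap the two cycles. Order 2·(2·3)² = 72.

D_3 ≀ Z_2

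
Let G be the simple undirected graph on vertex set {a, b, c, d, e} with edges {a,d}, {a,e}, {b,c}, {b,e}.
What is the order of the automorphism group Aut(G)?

2

The degree sequence is [2, 2, 1, 1, 2]; the two degree-1 vertices c and d are the ends of a path, so G = P_5. The only nontrivial automorphism of a path is the end-to-end reflection, so Aut(G) ≅ Z_2.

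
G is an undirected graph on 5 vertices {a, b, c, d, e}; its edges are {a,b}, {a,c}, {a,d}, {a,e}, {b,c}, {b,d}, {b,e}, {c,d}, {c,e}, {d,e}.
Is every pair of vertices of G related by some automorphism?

Every vertex has degree 4, so G is the complete graph K_5. Any permutation of the 5 vertices preserves K_5, so Aut(K_5) = S_5 of order 5! = 120. This group acts transitively on the 5 vertices.

Yes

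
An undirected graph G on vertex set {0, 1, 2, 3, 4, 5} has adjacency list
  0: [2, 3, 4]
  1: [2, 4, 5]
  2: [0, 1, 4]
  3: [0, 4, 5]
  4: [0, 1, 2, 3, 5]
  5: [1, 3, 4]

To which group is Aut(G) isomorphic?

Vertex 4 is the unique vertex of degree 5; the remaining 5 vertices each have degree 3 and induce a cycle, so G is the wheel on 6 vertices with hub 4. Every automorphism fixes the hub and acts on the rim 5-cycle, so Aut(G) ≅ Aut(C_5) = D_5 of order 10.

the dihedral group of order 10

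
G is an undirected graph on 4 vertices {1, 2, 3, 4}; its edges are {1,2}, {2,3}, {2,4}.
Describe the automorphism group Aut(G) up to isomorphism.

the symmetric group on 3 letters

Vertex 2 has degree 3 and every other vertex has degree 1, so G is the star K_{1,3} with centre 2. The 3 leaves are pairwise interchangeable while the centre is fixed, giving Aut(G) = S_3.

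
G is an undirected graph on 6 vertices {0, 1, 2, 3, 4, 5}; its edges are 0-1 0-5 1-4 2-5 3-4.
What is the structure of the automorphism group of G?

the cyclic group of order 2

The degree sequence is [2, 2, 1, 1, 2, 2]; the two degree-1 vertices 2 and 3 are the ends of a path, so G = P_6. A path has exactly one nontrivial symmetry — reversal — giving Aut(G) of order 2.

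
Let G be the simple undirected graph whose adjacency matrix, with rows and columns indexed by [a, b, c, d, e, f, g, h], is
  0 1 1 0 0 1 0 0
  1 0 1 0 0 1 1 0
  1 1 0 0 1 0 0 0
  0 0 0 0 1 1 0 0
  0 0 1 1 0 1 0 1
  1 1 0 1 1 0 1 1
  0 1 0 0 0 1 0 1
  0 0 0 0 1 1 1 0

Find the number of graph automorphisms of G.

1

The degree sequence is [3, 4, 3, 2, 4, 6, 3, 3]. Checking the degree-preserving permutations of the vertex set shows that none except the identity preserves every edge, so Aut(G) is trivial.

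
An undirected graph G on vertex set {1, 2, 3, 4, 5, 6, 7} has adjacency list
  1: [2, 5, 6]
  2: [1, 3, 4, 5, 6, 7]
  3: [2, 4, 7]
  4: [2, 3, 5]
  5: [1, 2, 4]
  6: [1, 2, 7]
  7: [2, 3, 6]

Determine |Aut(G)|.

Vertex 2 is the unique vertex of degree 6; the remaining 6 vertices each have degree 3 and induce a cycle, so G is the wheel on 7 vertices with hub 2. With the hub fixed, the remaining symmetry is that of the rim cycle C_6, giving the dihedral group D_6.

12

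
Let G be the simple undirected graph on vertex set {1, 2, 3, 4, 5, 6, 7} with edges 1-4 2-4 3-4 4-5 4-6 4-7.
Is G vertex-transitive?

Vertex 4 is the only vertex of degree 6, so every automorphism fixes it; G is not vertex-transitive.

No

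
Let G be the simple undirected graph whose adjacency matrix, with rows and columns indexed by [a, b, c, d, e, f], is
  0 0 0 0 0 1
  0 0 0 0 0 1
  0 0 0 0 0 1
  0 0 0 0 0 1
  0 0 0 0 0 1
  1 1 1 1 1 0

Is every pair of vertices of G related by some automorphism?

Vertex f is the only vertex of degree 5, so every automorphism fixes it; G is not vertex-transitive.

No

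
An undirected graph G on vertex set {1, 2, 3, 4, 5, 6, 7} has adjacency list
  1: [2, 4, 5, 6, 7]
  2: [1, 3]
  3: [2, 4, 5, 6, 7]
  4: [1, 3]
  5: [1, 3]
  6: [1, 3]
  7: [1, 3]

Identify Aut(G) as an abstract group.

S_2 × S_5

The vertices split by degree into {1, 3} (degree 5) and {2, 4, 5, 6, 7} (degree 2); every edge runs between the two parts, so G is the complete bipartite graph K_{2,5}. The parts have unequal sizes, so no automorphism swaps them; each part is permuted independently, giving S_2 × S_5 of order 2!·5! = 240.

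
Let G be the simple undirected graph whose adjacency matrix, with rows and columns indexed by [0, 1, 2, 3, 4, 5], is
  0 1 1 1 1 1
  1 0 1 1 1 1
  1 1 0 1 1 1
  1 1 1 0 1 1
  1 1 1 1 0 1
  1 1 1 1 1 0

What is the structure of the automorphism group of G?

S_6

Every vertex has degree 5, so G is the complete graph K_6. Every bijection on the vertex set is an automorphism of K_6; hence Aut(K_6) ≅ S_6, order 720.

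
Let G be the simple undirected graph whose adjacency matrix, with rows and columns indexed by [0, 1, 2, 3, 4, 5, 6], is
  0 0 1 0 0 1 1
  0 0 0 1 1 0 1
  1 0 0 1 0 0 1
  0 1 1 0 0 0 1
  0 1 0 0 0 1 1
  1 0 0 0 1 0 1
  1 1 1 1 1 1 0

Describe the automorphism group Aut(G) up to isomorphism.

Vertex 6 is the unique vertex of degree 6; the remaining 6 vertices each have degree 3 and induce a cycle, so G is the wheel on 7 vertices with hub 6. With the hub fixed, the remaining symmetry is that of the rim cycle C_6, giving the dihedral group D_6.

D_6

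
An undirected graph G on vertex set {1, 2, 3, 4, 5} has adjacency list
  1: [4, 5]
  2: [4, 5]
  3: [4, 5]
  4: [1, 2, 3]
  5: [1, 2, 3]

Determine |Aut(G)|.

12

The vertices split by degree into {4, 5} (degree 3) and {1, 2, 3} (degree 2); every edge runs between the two parts, so G is the complete bipartite graph K_{2,3}. The parts have unequal sizes, so no automorphism swaps them; each part is permuted independently, giving S_2 × S_3 of order 2!·3! = 12.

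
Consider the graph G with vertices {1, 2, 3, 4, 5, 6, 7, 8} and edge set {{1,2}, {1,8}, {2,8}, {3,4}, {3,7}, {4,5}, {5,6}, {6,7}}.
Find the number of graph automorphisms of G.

G has two connected components, {3, 4, 5, 6, 7} and {1, 2, 8}; each is 2-regular, so G = C_5 ⊔ C_3. The components are non-isomorphic (different sizes), so Aut(G) = Aut(C_5) × Aut(C_3) = D_5 × D_3 of order 10·6 = 60.

60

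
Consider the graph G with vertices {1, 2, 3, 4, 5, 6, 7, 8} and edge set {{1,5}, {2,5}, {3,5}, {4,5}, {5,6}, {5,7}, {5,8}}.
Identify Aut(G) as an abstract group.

Vertex 5 has degree 7 and every other vertex has degree 1, so G is the star K_{1,7} with centre 5. Any automorphism fixes the centre and permutes the 7 leaves freely, so Aut(G) ≅ S_7 of order 7! = 5040.

S_7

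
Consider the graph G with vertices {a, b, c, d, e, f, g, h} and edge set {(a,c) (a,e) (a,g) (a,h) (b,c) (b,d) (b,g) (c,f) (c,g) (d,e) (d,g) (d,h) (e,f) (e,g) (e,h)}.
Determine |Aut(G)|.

1

The degree sequence is [4, 3, 4, 4, 5, 2, 5, 3]. Checking the degree-preserving permutations of the vertex set shows that none except the identity preserves every edge, so Aut(G) is trivial.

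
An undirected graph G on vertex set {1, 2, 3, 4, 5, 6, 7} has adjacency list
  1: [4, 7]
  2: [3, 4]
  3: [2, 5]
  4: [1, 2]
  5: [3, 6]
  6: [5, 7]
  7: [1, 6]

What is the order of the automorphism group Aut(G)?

G is 2-regular and connected on 7 vertices, i.e. the cycle C_7. The automorphisms of the 7-cycle are exactly the symmetries of a regular 7-gon: the dihedral group D_7, |D_7| = 14.

14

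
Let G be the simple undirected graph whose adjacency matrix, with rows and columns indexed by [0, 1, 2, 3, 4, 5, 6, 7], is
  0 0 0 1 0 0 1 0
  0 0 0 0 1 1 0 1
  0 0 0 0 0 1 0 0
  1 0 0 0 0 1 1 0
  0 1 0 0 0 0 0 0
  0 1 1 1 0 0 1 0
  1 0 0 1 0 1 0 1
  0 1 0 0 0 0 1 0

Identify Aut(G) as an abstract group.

the trivial group

The degree sequence is [2, 3, 1, 3, 1, 4, 4, 2]. Checking the degree-preserving permutations of the vertex set shows that none except the identity preserves every edge, so Aut(G) is trivial.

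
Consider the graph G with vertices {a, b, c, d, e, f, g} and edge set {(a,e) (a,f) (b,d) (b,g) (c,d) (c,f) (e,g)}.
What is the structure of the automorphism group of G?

Every vertex has degree 2 and the graph is connected, so G is the 7-cycle C_7. C_7 has 7 rotations and 7 reflections, so Aut(C_7) ≅ D_7 of order 14.

D_7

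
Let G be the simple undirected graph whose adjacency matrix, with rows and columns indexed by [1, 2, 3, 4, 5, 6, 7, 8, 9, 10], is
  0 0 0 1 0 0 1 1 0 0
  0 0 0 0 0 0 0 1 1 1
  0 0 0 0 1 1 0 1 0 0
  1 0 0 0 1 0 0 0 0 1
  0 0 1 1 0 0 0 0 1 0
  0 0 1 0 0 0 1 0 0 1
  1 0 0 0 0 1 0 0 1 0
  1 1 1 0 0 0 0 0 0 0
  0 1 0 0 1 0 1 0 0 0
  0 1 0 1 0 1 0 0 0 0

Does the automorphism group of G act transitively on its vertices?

G is 3-regular on 10 vertices with no triangles and no 4-cycles (girth 5): this is the Petersen graph. Viewing the Petersen graph as the Kneser graph K(5,2) — vertices are 2-subsets of {1,…,5}, edges join disjoint pairs — its automorphisms are exactly the permutations of the 5-element set, so Aut ≅ S_5 of order 120. This group acts transitively on the 10 vertices.

Yes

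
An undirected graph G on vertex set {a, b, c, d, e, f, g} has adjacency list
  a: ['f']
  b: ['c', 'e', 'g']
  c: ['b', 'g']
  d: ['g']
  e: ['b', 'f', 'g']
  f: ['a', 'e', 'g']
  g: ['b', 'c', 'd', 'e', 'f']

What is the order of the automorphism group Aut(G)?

Degrees alone do not determine every vertex (e.g. a and d both have degree 1), but their neighbour-degree multisets differ: N(a) has degrees [3] while N(d) has degrees [5]. Repeating this refinement separates all vertices, so the only automorphism is the identity.

1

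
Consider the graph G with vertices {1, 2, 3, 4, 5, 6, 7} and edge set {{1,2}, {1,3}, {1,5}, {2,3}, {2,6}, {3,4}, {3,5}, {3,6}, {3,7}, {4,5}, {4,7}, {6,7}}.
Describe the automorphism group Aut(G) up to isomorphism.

Vertex 3 is the unique vertex of degree 6; the remaining 6 vertices each have degree 3 and induce a cycle, so G is the wheel on 7 vertices with hub 3. Every automorphism fixes the hub and acts on the rim 6-cycle, so Aut(G) ≅ Aut(C_6) = D_6 of order 12.

D_6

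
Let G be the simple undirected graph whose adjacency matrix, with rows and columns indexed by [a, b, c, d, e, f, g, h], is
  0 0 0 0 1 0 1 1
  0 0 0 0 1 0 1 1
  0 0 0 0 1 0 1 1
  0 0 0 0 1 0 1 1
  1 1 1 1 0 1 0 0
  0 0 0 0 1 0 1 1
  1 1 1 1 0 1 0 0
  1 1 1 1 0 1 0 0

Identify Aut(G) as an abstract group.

S_5 × S_3

The vertices split by degree into {e, g, h} (degree 5) and {a, b, c, d, f} (degree 3); every edge runs between the two parts, so G is the complete bipartite graph K_{3,5}. Automorphisms preserve the bipartition setwise (since the parts differ in size) and act as S_5 × S_3 within it; |Aut| = 720.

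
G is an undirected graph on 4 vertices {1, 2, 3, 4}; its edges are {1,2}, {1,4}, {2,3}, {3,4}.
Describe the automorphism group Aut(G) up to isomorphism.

the hyperoctahedral group B_2

G is 2-regular and bipartite on 2^2 = 4 vertices with girth 4; it is the hypercube graph Q_2. Aut(Q_2) consists of the signed permutations of the 2 coordinate axes: 2! permutations times 2^2 sign flips, so |Aut| = 2^2·2! = 8.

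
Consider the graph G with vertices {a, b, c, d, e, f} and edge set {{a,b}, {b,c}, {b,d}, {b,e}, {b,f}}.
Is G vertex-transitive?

No

Vertex b is the only vertex of degree 5, so every automorphism fixes it; G is not vertex-transitive.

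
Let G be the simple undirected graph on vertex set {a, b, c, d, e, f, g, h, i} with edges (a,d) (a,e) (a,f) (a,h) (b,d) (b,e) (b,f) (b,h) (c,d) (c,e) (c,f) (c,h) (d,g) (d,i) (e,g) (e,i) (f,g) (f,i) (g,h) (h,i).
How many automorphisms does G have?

The vertices split by degree into {d, e, f, h} (degree 5) and {a, b, c, g, i} (degree 4); every edge runs between the two parts, so G is the complete bipartite graph K_{4,5}. Automorphisms preserve the bipartition setwise (since the parts differ in size) and act as S_5 × S_4 within it; |Aut| = 2880.

2880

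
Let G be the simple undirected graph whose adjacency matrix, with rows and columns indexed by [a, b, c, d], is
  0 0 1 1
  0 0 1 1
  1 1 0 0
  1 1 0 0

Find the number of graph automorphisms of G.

G is 2-regular and bipartite on 2^2 = 4 vertices with girth 4; it is the hypercube graph Q_2. Aut(Q_2) consists of the signed permutations of the 2 coordinate axes: 2! permutations times 2^2 sign flips, so |Aut| = 2^2·2! = 8.

8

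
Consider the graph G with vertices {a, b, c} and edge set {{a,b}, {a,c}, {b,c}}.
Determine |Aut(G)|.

6

All 3 vertices are pairwise adjacent: G = K_3. Any permutation of the 3 vertices preserves K_3, so Aut(K_3) = S_3 of order 3! = 6.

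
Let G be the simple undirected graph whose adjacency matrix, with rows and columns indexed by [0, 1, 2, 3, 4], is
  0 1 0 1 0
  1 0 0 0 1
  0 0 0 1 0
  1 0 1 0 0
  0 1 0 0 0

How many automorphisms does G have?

2

The degree sequence is [2, 2, 1, 2, 1]; the two degree-1 vertices 2 and 4 are the ends of a path, so G = P_5. The only nontrivial automorphism of a path is the end-to-end reflection, so Aut(G) ≅ Z_2.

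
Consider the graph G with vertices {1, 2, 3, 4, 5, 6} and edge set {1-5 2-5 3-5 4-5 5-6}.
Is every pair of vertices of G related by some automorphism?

Vertex 5 is the only vertex of degree 5, so every automorphism fixes it; G is not vertex-transitive.

No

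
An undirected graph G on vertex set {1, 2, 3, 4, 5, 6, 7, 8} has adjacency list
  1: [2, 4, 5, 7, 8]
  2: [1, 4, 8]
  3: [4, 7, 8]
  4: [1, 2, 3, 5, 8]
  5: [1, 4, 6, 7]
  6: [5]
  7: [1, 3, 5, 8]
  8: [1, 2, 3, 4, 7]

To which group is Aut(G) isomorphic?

the trivial group

The degree sequence is [5, 3, 3, 5, 4, 1, 4, 5]. Checking the degree-preserving permutations of the vertex set shows that none except the identity preserves every edge, so Aut(G) is trivial.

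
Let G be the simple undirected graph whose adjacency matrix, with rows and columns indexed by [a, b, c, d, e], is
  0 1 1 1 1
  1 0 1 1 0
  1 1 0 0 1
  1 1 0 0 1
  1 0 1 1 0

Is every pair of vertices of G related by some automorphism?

No

Vertex a is the only vertex of degree 4, so every automorphism fixes it; G is not vertex-transitive.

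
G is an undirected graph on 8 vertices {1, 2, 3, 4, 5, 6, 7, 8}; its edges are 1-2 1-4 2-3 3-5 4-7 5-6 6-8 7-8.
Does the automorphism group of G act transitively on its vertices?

Yes

Every vertex has degree 2 and the graph is connected, so G is the 8-cycle C_8. The automorphisms of the 8-cycle are exactly the symmetries of a regular 8-gon: the dihedral group D_8, |D_8| = 16. Under this action every vertex can be carried to every other, so G is vertex-transitive.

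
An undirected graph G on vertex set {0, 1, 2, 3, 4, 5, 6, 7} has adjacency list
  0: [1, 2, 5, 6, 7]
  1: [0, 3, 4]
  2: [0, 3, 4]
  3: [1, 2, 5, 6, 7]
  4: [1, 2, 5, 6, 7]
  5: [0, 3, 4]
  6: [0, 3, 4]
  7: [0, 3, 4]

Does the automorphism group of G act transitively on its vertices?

Automorphisms preserve degree, but G has vertices of degree 3 and vertices of degree 5; no automorphism maps one to the other, so G is not vertex-transitive.

No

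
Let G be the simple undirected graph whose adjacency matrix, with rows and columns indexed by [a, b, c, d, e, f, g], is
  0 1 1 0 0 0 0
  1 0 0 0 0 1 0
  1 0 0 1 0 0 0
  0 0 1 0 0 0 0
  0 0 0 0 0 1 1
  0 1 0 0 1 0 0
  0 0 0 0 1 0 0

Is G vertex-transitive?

No

Automorphisms preserve degree, but G has vertices of degree 1 and vertices of degree 2; no automorphism maps one to the other, so G is not vertex-transitive.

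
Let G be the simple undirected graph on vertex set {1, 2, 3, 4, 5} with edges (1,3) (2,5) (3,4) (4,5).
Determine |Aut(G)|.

The degree sequence is [1, 1, 2, 2, 2]; the two degree-1 vertices 1 and 2 are the ends of a path, so G = P_5. The only nontrivial automorphism of a path is the end-to-end reflection, so Aut(G) ≅ Z_2.

2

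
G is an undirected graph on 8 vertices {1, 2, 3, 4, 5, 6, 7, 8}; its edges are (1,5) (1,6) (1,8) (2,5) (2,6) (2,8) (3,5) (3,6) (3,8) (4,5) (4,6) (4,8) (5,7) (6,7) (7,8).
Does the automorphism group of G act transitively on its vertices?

No

Automorphisms preserve degree, but G has vertices of degree 3 and vertices of degree 5; no automorphism maps one to the other, so G is not vertex-transitive.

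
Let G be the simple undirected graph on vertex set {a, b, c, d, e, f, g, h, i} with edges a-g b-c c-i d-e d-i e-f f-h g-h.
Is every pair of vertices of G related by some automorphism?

No

Automorphisms preserve degree, but G has vertices of degree 1 and vertices of degree 2; no automorphism maps one to the other, so G is not vertex-transitive.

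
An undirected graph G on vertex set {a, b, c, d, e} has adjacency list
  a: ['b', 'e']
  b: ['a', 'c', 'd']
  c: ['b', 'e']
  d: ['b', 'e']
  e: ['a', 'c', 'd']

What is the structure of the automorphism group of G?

S_2 × S_3

The vertices split by degree into {b, e} (degree 3) and {a, c, d} (degree 2); every edge runs between the two parts, so G is the complete bipartite graph K_{2,3}. Automorphisms preserve the bipartition setwise (since the parts differ in size) and act as S_2 × S_3 within it; |Aut| = 12.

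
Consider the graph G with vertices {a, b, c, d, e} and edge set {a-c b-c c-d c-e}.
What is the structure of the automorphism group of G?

Vertex c has degree 4 and every other vertex has degree 1, so G is the star K_{1,4} with centre c. The 4 leaves are pairwise interchangeable while the centre is fixed, giving Aut(G) = S_4.

the symmetric group on 4 letters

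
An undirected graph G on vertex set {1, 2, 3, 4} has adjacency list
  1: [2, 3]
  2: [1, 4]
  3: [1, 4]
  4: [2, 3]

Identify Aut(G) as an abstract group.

the dihedral group of order 8

G is 2-regular and connected on 4 vertices, i.e. the cycle C_4. C_4 has 4 rotations and 4 reflections, so Aut(C_4) ≅ D_4 of order 8.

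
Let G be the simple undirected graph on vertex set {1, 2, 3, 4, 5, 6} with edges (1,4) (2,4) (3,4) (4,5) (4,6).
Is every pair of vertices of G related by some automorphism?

Vertex 4 is the only vertex of degree 5, so every automorphism fixes it; G is not vertex-transitive.

No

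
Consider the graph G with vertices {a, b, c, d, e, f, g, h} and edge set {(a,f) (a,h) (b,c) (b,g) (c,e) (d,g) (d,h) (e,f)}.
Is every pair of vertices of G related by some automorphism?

G is 2-regular and connected on 8 vertices, i.e. the cycle C_8. C_8 has 8 rotations and 8 reflections, so Aut(C_8) ≅ D_8 of order 16. Under this action every vertex can be carried to every other, so G is vertex-transitive.

Yes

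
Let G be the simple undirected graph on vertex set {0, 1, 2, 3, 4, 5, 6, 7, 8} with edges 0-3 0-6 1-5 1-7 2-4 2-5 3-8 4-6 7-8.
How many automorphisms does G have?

G is 2-regular and connected on 9 vertices, i.e. the cycle C_9. C_9 has 9 rotations and 9 reflections, so Aut(C_9) ≅ D_9 of order 18.

18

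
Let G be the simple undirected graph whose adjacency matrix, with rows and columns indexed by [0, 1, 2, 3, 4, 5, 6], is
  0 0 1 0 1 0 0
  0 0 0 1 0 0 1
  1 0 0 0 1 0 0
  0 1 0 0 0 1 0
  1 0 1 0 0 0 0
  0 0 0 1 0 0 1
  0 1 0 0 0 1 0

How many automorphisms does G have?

48

G has two connected components, {1, 3, 5, 6} and {0, 2, 4}; each is 2-regular, so G = C_4 ⊔ C_3. No automorphism exchanges components of different sizes, hence Aut(G) is the direct product D_3 × D_4, order 48.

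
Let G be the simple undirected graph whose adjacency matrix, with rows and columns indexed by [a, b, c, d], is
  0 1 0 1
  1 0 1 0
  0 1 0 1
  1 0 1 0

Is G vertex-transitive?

G is 2-regular and bipartite with parts {a, c} and {b, d} (each part is independent and every cross-pair is an edge), so G = K_{2,2}. Aut(K_{2,2}) is the wreath product S_2 ≀ Z_2: permute within each part, then optionally swap the parts; |Aut| = 2·(2!)² = 8. Under this action every vertex can be carried to every other, so G is vertex-transitive.

Yes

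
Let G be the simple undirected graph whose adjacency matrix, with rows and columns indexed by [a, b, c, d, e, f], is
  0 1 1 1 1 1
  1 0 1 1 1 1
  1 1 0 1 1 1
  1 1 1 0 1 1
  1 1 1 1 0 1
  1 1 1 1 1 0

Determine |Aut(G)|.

720

All 6 vertices are pairwise adjacent: G = K_6. Any permutation of the 6 vertices preserves K_6, so Aut(K_6) = S_6 of order 6! = 720.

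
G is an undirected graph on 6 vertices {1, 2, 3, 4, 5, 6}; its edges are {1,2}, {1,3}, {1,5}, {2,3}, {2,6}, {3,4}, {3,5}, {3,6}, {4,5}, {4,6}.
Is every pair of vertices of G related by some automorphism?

Vertex 3 is the only vertex of degree 5, so every automorphism fixes it; G is not vertex-transitive.

No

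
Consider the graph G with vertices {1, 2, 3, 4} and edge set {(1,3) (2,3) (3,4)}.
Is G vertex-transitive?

No

Vertex 3 is the only vertex of degree 3, so every automorphism fixes it; G is not vertex-transitive.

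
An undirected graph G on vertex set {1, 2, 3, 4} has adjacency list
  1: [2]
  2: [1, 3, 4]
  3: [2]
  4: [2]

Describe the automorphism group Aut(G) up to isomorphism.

the symmetric group on 3 letters

Vertex 2 has degree 3 and every other vertex has degree 1, so G is the star K_{1,3} with centre 2. The 3 leaves are pairwise interchangeable while the centre is fixed, giving Aut(G) = S_3.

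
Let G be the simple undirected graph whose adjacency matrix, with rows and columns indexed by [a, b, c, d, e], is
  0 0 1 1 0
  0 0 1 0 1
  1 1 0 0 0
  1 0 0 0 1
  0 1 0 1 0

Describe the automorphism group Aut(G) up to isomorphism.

D_5

Every vertex has degree 2 and the graph is connected, so G is the 5-cycle C_5. The automorphisms of the 5-cycle are exactly the symmetries of a regular 5-gon: the dihedral group D_5, |D_5| = 10.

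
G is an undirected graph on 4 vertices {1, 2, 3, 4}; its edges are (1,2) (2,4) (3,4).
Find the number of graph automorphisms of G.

2

The degree sequence is [1, 2, 1, 2]; the two degree-1 vertices 1 and 3 are the ends of a path, so G = P_4. A path has exactly one nontrivial symmetry — reversal — giving Aut(G) of order 2.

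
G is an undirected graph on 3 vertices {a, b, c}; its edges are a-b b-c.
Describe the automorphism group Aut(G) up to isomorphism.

C_2

The degree sequence is [1, 2, 1]; the two degree-1 vertices a and c are the ends of a path, so G = P_3. A path has exactly one nontrivial symmetry — reversal — giving Aut(G) of order 2.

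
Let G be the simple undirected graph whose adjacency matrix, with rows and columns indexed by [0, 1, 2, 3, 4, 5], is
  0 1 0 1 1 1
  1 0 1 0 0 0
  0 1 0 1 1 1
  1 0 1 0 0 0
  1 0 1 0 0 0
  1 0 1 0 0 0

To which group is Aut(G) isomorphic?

The vertices split by degree into {0, 2} (degree 4) and {1, 3, 4, 5} (degree 2); every edge runs between the two parts, so G is the complete bipartite graph K_{2,4}. Automorphisms preserve the bipartition setwise (since the parts differ in size) and act as S_4 × S_2 within it; |Aut| = 48.

S_4 × S_2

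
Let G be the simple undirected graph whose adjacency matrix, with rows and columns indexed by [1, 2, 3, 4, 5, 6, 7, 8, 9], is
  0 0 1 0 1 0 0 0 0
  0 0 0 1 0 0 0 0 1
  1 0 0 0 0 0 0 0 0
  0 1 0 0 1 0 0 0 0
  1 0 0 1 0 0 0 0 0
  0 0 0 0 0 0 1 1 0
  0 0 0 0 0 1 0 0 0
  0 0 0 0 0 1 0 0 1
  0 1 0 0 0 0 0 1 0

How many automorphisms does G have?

The degree sequence is [2, 2, 1, 2, 2, 2, 1, 2, 2]; the two degree-1 vertices 3 and 7 are the ends of a path, so G = P_9. A path has exactly one nontrivial symmetry — reversal — giving Aut(G) of order 2.

2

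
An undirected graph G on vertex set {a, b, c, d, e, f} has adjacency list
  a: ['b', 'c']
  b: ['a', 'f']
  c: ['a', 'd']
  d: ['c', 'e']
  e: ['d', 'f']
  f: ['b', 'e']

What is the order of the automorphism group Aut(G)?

Every vertex has degree 2 and the graph is connected, so G is the 6-cycle C_6. C_6 has 6 rotations and 6 reflections, so Aut(C_6) ≅ D_6 of order 12.

12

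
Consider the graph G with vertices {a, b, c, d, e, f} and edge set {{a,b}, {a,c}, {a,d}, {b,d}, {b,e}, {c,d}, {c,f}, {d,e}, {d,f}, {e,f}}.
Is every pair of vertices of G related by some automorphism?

Vertex d is the only vertex of degree 5, so every automorphism fixes it; G is not vertex-transitive.

No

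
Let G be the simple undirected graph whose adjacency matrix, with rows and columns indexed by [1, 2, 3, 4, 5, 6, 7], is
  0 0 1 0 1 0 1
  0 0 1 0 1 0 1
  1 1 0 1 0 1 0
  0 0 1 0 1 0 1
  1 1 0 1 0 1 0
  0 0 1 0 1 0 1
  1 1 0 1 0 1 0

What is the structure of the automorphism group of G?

S_3 × S_4

The vertices split by degree into {3, 5, 7} (degree 4) and {1, 2, 4, 6} (degree 3); every edge runs between the two parts, so G is the complete bipartite graph K_{3,4}. The parts have unequal sizes, so no automorphism swaps them; each part is permuted independently, giving S_3 × S_4 of order 3!·4! = 144.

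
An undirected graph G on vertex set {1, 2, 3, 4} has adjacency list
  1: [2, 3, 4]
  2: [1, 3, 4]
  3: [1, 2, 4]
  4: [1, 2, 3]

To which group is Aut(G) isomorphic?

Every vertex has degree 3, so G is the complete graph K_4. Every bijection on the vertex set is an automorphism of K_4; hence Aut(K_4) ≅ S_4, order 24.

S_4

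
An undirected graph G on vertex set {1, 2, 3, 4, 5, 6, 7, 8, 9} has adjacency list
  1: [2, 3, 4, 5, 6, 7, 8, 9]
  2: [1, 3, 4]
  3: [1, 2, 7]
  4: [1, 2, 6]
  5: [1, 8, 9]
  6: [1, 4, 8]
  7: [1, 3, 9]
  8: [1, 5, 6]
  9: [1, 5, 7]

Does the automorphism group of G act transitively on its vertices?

No

Vertex 1 is the only vertex of degree 8, so every automorphism fixes it; G is not vertex-transitive.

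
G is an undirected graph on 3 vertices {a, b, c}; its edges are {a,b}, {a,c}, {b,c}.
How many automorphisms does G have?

6

Every vertex has degree 2, so G is the complete graph K_3. Any permutation of the 3 vertices preserves K_3, so Aut(K_3) = S_3 of order 3! = 6.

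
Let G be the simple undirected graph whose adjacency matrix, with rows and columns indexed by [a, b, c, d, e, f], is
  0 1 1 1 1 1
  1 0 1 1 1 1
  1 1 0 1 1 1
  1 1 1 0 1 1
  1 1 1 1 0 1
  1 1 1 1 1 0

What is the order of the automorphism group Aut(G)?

All 6 vertices are pairwise adjacent: G = K_6. Any permutation of the 6 vertices preserves K_6, so Aut(K_6) = S_6 of order 6! = 720.

720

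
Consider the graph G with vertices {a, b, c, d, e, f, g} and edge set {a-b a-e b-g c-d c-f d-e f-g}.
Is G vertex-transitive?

G is 2-regular and connected on 7 vertices, i.e. the cycle C_7. C_7 has 7 rotations and 7 reflections, so Aut(C_7) ≅ D_7 of order 14. Under this action every vertex can be carried to every other, so G is vertex-transitive.

Yes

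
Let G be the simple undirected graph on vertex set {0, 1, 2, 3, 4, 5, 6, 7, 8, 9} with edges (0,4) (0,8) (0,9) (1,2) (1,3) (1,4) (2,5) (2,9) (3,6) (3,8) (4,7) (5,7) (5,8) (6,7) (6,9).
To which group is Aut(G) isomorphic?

G is 3-regular on 10 vertices with no triangles and no 4-cycles (girth 5): this is the Petersen graph. It is a classical fact that the Petersen graph has automorphism group S_5 (order 120), arising from its description as the Kneser graph K(5,2).

S_5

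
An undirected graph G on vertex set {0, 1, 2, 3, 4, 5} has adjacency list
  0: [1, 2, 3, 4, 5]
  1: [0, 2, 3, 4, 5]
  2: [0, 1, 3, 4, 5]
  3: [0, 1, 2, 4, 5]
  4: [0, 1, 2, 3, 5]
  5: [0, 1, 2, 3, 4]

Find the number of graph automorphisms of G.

All 6 vertices are pairwise adjacent: G = K_6. Any permutation of the 6 vertices preserves K_6, so Aut(K_6) = S_6 of order 6! = 720.

720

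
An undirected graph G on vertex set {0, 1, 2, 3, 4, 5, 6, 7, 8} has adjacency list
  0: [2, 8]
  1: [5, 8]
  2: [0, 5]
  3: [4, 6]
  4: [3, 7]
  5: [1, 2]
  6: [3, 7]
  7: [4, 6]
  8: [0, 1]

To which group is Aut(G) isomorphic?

G has two connected components, {0, 1, 2, 5, 8} and {3, 4, 6, 7}; each is 2-regular, so G = C_5 ⊔ C_4. The components are non-isomorphic (different sizes), so Aut(G) = Aut(C_4) × Aut(C_5) = D_4 × D_5 of order 8·10 = 80.

D_4 × D_5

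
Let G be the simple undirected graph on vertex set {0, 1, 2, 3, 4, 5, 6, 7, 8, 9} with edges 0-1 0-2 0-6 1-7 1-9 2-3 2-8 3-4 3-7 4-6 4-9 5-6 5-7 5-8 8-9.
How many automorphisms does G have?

120

G is 3-regular on 10 vertices with no triangles and no 4-cycles (girth 5): this is the Petersen graph. It is a classical fact that the Petersen graph has automorphism group S_5 (order 120), arising from its description as the Kneser graph K(5,2).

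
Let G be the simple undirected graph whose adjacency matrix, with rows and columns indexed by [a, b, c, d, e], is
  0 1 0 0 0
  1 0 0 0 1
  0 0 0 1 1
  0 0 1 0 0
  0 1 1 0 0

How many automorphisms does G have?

2

The degree sequence is [1, 2, 2, 1, 2]; the two degree-1 vertices a and d are the ends of a path, so G = P_5. The only nontrivial automorphism of a path is the end-to-end reflection, so Aut(G) ≅ Z_2.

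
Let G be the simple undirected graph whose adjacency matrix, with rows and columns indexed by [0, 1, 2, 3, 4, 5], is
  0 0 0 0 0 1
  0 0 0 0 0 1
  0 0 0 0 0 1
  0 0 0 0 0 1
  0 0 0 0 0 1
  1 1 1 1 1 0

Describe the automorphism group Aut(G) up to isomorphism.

Vertex 5 has degree 5 and every other vertex has degree 1, so G is the star K_{1,5} with centre 5. Any automorphism fixes the centre and permutes the 5 leaves freely, so Aut(G) ≅ S_5 of order 5! = 120.

S_5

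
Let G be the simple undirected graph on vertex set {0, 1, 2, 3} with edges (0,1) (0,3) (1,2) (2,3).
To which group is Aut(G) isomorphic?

the dihedral group of order 8

G is 2-regular and bipartite on 2^2 = 4 vertices with girth 4; it is the hypercube graph Q_2. Aut(Q_2) consists of the signed permutations of the 2 coordinate axes: 2! permutations times 2^2 sign flips, so |Aut| = 2^2·2! = 8.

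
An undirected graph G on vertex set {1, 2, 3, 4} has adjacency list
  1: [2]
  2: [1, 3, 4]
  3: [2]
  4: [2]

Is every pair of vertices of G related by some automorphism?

Vertex 2 is the only vertex of degree 3, so every automorphism fixes it; G is not vertex-transitive.

No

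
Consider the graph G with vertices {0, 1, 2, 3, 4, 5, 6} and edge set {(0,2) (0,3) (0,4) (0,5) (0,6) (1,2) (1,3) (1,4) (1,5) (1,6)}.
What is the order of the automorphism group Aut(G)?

The vertices split by degree into {0, 1} (degree 5) and {2, 3, 4, 5, 6} (degree 2); every edge runs between the two parts, so G is the complete bipartite graph K_{2,5}. Automorphisms preserve the bipartition setwise (since the parts differ in size) and act as S_2 × S_5 within it; |Aut| = 240.

240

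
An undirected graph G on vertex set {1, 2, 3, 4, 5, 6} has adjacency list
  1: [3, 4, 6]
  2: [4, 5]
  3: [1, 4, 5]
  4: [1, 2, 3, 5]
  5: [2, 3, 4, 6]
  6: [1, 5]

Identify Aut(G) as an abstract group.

1

Degrees alone do not determine every vertex (e.g. 1 and 3 both have degree 3), but their neighbour-degree multisets differ: N(1) has degrees [2, 3, 4] while N(3) has degrees [3, 4, 4]. Repeating this refinement separates all vertices, so the only automorphism is the identity.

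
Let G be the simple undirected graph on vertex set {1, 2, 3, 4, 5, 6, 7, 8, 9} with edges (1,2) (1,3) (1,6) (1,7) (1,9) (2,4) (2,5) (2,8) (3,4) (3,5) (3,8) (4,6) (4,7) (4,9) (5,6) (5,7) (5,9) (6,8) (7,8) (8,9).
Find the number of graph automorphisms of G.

2880

The vertices split by degree into {1, 4, 5, 8} (degree 5) and {2, 3, 6, 7, 9} (degree 4); every edge runs between the two parts, so G is the complete bipartite graph K_{4,5}. The parts have unequal sizes, so no automorphism swaps them; each part is permuted independently, giving S_5 × S_4 of order 5!·4! = 2880.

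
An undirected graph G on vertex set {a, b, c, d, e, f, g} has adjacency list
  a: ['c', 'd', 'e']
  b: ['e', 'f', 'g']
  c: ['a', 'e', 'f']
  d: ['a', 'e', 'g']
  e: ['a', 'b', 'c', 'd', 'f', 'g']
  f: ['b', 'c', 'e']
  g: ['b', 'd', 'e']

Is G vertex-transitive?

No

Vertex e is the only vertex of degree 6, so every automorphism fixes it; G is not vertex-transitive.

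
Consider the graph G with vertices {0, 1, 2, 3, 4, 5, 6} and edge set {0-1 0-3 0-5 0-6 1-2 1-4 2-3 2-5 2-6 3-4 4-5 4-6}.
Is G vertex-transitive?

No

Automorphisms preserve degree, but G has vertices of degree 3 and vertices of degree 4; no automorphism maps one to the other, so G is not vertex-transitive.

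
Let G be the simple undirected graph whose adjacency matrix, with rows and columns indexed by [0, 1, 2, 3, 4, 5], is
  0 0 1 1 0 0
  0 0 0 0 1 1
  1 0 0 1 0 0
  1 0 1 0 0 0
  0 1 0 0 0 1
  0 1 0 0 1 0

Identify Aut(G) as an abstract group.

D_3 ≀ Z_2

G has two connected components, {0, 2, 3} and {1, 4, 5}; each is 2-regular, so G = C_3 ⊔ C_3. Aut of a disjoint union of two copies of C_3 is the wreath product D_3 ≀ Z_2, of order 2·6² = 72.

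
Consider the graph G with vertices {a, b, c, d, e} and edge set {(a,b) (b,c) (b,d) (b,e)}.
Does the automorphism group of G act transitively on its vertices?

Vertex b is the only vertex of degree 4, so every automorphism fixes it; G is not vertex-transitive.

No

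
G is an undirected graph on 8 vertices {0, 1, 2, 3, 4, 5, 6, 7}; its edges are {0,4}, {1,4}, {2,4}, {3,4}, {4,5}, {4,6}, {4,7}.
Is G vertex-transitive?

No

Vertex 4 is the only vertex of degree 7, so every automorphism fixes it; G is not vertex-transitive.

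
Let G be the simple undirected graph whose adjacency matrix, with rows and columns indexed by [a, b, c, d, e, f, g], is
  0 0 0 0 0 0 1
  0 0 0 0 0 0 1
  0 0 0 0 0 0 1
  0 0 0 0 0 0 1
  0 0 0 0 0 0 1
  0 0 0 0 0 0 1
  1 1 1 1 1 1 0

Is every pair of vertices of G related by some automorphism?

Vertex g is the only vertex of degree 6, so every automorphism fixes it; G is not vertex-transitive.

No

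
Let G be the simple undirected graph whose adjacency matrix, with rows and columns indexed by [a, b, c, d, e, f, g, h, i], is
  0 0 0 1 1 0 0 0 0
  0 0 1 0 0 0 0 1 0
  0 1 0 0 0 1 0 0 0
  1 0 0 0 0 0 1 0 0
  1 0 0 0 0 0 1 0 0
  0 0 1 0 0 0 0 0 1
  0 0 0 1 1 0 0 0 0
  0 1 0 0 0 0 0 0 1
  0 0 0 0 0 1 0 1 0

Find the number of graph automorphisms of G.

G has two connected components, {b, c, f, h, i} and {a, d, e, g}; each is 2-regular, so G = C_5 ⊔ C_4. The components are non-isomorphic (different sizes), so Aut(G) = Aut(C_4) × Aut(C_5) = D_4 × D_5 of order 8·10 = 80.

80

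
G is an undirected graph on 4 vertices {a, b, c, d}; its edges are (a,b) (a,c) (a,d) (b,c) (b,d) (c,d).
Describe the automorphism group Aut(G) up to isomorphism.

the symmetric group on 4 letters

Every vertex has degree 3, so G is the complete graph K_4. Any permutation of the 4 vertices preserves K_4, so Aut(K_4) = S_4 of order 4! = 24.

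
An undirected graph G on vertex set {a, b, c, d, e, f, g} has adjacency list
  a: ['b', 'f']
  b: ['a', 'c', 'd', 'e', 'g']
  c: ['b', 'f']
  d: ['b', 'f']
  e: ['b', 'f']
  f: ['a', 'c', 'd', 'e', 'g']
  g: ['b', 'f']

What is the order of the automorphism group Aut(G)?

The vertices split by degree into {b, f} (degree 5) and {a, c, d, e, g} (degree 2); every edge runs between the two parts, so G is the complete bipartite graph K_{2,5}. The parts have unequal sizes, so no automorphism swaps them; each part is permuted independently, giving S_5 × S_2 of order 5!·2! = 240.

240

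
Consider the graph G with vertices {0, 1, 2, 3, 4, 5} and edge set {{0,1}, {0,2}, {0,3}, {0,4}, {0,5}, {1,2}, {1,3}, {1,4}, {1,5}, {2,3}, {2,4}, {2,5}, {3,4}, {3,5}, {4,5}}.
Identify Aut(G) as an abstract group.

S_6

Every vertex has degree 5, so G is the complete graph K_6. Any permutation of the 6 vertices preserves K_6, so Aut(K_6) = S_6 of order 6! = 720.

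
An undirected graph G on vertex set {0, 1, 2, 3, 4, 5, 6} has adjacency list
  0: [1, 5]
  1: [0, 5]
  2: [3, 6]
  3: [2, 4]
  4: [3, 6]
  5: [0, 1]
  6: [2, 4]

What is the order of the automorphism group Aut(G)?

G has two connected components, {2, 3, 4, 6} and {0, 1, 5}; each is 2-regular, so G = C_4 ⊔ C_3. No automorphism exchanges components of different sizes, hence Aut(G) is the direct product D_4 × D_3, order 48.

48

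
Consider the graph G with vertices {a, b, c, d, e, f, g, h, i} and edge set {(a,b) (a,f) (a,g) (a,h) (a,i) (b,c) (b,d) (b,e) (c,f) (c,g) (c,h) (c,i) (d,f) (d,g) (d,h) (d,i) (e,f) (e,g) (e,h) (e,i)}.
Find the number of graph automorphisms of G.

2880

The vertices split by degree into {a, c, d, e} (degree 5) and {b, f, g, h, i} (degree 4); every edge runs between the two parts, so G is the complete bipartite graph K_{4,5}. Automorphisms preserve the bipartition setwise (since the parts differ in size) and act as S_4 × S_5 within it; |Aut| = 2880.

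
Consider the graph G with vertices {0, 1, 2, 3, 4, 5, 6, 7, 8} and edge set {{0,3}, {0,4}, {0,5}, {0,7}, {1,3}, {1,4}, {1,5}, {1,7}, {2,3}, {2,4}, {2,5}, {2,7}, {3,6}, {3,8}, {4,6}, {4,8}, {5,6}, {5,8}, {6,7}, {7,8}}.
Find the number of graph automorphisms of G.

The vertices split by degree into {3, 4, 5, 7} (degree 5) and {0, 1, 2, 6, 8} (degree 4); every edge runs between the two parts, so G is the complete bipartite graph K_{4,5}. The parts have unequal sizes, so no automorphism swaps them; each part is permuted independently, giving S_5 × S_4 of order 5!·4! = 2880.

2880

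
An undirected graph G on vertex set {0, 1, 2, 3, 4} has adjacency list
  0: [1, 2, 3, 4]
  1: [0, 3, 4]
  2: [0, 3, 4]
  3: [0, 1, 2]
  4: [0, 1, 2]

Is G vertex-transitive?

Vertex 0 is the only vertex of degree 4, so every automorphism fixes it; G is not vertex-transitive.

No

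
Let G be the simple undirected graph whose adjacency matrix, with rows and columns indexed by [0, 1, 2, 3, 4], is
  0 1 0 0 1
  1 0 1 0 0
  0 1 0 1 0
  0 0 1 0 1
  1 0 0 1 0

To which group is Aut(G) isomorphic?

D_5

Every vertex has degree 2 and the graph is connected, so G is the 5-cycle C_5. C_5 has 5 rotations and 5 reflections, so Aut(C_5) ≅ D_5 of order 10.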